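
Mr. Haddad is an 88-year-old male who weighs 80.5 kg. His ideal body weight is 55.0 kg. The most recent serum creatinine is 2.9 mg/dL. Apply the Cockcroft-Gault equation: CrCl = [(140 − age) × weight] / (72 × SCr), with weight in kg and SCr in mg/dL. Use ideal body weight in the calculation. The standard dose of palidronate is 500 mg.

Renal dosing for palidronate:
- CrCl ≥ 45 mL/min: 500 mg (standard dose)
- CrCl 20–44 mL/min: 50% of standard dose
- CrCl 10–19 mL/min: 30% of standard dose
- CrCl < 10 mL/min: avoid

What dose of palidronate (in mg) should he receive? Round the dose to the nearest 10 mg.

150 mg

CrCl = (140 − 88) × 55 / (72 × 2.9) = 2860.0 / 208.80 ≈ 13.7 mL/min
CrCl ≈ 14 mL/min → bracket 10–19 mL/min.
30% of 500 mg = 150 mg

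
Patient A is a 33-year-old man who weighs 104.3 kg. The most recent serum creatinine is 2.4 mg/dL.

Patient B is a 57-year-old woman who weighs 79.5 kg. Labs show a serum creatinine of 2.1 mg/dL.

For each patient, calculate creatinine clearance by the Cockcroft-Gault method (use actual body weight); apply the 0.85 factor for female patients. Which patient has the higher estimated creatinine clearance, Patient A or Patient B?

Patient A: CrCl = (140 − 33) × 104.3 / (72 × 2.4) = 11160.1 / 172.80 ≈ 64.6 mL/min
Patient B: CrCl = (140 − 57) × 79.5 / (72 × 2.1) × 0.85 = 6598.5 / 151.20 × 0.85 ≈ 37.1 mL/min
64.6 vs 37.1 mL/min → Patient A is higher.

Patient A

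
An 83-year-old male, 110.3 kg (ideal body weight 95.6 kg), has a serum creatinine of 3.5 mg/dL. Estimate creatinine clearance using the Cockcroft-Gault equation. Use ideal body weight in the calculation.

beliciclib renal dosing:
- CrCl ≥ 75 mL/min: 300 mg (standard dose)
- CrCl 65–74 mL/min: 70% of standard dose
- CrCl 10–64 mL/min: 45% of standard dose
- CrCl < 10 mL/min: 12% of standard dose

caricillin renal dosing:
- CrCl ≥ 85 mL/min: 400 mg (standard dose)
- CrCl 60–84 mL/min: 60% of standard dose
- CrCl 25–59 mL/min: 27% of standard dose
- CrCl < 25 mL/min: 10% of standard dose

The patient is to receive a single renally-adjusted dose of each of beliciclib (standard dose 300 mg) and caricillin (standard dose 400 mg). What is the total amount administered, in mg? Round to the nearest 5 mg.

175 mg

CrCl = (140 − 83) × 95.6 / (72 × 3.5) = 5449.2 / 252.00 ≈ 21.6 mL/min
CrCl ≈ 22 mL/min.
beliciclib: 10–64 mL/min → 45% of 300 mg = 135 mg.
caricillin: < 25 mL/min → 10% of 400 mg = 40 mg.
Total = 135 + 40 = 175 mg.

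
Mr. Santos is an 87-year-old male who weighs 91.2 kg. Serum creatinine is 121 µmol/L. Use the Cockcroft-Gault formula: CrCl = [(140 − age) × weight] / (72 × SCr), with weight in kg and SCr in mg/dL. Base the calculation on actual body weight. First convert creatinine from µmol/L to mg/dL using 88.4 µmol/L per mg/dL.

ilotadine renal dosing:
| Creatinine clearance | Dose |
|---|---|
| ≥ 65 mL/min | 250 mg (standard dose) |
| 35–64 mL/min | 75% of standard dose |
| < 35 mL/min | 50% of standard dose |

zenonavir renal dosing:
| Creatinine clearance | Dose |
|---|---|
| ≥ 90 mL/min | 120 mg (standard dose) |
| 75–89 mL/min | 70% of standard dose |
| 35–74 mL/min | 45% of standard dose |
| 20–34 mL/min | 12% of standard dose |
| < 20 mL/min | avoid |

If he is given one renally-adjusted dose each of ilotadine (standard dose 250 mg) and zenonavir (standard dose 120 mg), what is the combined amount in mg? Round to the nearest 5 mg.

240 mg

SCr = 121 / 88.4 = 1.369 mg/dL
CrCl = (140 − 87) × 91.2 / (72 × 1.369) = 4833.6 / 98.57 ≈ 49.0 mL/min
CrCl ≈ 49 mL/min.
ilotadine: 35–64 mL/min → 75% of 250 mg = 187.5 mg.
zenonavir: 35–74 mL/min → 45% of 120 mg = 54 mg.
Total = 187.5 + 54 = 241.5 mg.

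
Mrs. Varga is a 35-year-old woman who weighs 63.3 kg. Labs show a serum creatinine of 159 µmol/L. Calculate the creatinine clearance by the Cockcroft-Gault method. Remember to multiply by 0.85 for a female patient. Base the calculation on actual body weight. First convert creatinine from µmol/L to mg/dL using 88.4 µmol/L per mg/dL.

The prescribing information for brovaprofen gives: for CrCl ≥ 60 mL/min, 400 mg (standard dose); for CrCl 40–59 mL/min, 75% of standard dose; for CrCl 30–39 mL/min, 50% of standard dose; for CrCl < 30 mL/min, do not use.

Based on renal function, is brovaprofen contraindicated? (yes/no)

SCr = 159 / 88.4 = 1.799 mg/dL
CrCl = (140 − 35) × 63.3 / (72 × 1.799) × 0.85 = 6646.5 / 129.53 × 0.85 ≈ 43.6 mL/min
CrCl ≈ 44 mL/min, which is ≥ 30 mL/min.

no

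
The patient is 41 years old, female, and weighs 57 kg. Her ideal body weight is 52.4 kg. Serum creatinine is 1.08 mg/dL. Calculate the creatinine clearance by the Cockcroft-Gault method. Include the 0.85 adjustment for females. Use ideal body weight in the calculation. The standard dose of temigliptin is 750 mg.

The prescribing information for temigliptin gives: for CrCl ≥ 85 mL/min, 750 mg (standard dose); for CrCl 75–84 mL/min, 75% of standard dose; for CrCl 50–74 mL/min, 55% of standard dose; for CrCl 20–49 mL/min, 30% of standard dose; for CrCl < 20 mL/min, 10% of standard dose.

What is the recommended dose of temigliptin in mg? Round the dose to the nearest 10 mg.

CrCl = (140 − 41) × 52.4 / (72 × 1.08) × 0.85 = 5187.6 / 77.76 × 0.85 ≈ 56.7 mL/min
CrCl ≈ 57 mL/min → bracket 50–74 mL/min.
55% of 750 mg = 412.5 mg → 410 mg

410 mg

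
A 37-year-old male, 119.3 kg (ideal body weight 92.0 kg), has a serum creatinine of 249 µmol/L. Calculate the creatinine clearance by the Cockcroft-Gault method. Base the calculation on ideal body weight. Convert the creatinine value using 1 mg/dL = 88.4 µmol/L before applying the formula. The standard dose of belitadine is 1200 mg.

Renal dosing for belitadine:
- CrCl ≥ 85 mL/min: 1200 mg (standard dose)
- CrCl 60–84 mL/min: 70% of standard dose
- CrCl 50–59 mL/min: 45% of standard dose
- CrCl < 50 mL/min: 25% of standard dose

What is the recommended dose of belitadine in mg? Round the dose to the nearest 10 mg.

300 mg

SCr = 249 / 88.4 = 2.817 mg/dL
CrCl = (140 − 37) × 92 / (72 × 2.817) = 9476.0 / 202.82 ≈ 46.7 mL/min
CrCl ≈ 47 mL/min → bracket < 50 mL/min.
25% of 1200 mg = 300 mg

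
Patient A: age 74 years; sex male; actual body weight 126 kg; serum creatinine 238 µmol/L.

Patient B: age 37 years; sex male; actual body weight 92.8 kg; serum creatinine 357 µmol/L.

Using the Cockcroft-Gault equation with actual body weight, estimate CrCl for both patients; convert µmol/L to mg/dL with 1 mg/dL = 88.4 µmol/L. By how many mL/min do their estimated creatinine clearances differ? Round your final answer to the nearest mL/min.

Patient A: SCr = 238 / 88.4 = 2.692 mg/dL
Patient A: CrCl = (140 − 74) × 126 / (72 × 2.692) = 8316.0 / 193.82 ≈ 42.9 mL/min
Patient B: SCr = 357 / 88.4 = 4.038 mg/dL
Patient B: CrCl = (140 − 37) × 92.8 / (72 × 4.038) = 9558.4 / 290.74 ≈ 32.9 mL/min
|42.9 − 32.9| = 10.0 mL/min

10 mL/min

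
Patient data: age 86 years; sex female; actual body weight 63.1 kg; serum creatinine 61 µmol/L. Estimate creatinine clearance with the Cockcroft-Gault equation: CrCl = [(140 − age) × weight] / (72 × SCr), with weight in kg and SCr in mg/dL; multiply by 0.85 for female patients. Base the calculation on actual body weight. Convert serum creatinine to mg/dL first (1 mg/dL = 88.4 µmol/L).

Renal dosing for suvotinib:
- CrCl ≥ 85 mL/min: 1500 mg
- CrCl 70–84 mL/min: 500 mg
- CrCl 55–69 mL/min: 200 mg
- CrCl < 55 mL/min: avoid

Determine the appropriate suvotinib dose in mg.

SCr = 61 / 88.4 = 0.69 mg/dL
CrCl = (140 − 86) × 63.1 / (72 × 0.69) × 0.85 = 3407.4 / 49.68 × 0.85 ≈ 58.3 mL/min
CrCl ≈ 58 mL/min → bracket 55–69 mL/min.
Dose for this bracket: 200 mg.

200 mg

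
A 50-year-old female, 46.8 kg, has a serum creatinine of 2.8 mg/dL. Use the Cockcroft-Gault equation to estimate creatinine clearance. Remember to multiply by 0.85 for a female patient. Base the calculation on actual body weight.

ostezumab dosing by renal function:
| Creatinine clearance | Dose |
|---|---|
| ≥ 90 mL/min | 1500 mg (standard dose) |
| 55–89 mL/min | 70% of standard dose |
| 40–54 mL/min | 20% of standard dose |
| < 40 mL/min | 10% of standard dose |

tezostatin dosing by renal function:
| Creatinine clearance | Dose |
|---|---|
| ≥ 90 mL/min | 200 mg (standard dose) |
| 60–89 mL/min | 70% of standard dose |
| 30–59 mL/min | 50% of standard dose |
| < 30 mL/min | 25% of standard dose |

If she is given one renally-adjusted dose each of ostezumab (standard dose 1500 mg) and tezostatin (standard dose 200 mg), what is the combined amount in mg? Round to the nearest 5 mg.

CrCl = (140 − 50) × 46.8 / (72 × 2.8) × 0.85 = 4212.0 / 201.60 × 0.85 ≈ 17.8 mL/min
CrCl ≈ 18 mL/min.
ostezumab: < 40 mL/min → 10% of 1500 mg = 150 mg.
tezostatin: < 30 mL/min → 25% of 200 mg = 50 mg.
Total = 150 + 50 = 200 mg.

200 mg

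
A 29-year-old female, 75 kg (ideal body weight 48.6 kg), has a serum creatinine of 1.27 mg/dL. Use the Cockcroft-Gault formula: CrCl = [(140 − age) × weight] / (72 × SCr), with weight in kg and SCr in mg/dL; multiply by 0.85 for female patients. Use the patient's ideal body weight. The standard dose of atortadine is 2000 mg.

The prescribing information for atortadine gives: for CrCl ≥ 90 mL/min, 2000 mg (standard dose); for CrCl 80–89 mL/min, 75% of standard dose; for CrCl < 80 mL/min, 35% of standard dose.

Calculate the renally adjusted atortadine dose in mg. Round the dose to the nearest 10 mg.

CrCl = (140 − 29) × 48.6 / (72 × 1.27) × 0.85 = 5394.6 / 91.44 × 0.85 ≈ 50.1 mL/min
CrCl ≈ 50 mL/min → bracket < 80 mL/min.
35% of 2000 mg = 700 mg

700 mg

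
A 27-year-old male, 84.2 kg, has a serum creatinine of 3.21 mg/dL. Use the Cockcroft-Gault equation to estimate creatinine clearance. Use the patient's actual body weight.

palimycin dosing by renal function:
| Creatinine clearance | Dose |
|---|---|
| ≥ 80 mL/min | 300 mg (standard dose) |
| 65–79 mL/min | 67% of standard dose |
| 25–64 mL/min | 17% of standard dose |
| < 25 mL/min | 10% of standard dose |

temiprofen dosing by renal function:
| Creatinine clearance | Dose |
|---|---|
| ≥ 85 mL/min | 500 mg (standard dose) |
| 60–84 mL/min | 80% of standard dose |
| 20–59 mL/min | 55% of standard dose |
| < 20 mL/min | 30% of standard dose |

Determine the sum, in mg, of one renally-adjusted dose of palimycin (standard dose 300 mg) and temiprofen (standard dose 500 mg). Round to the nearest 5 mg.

325 mg

CrCl = (140 − 27) × 84.2 / (72 × 3.21) = 9514.6 / 231.12 ≈ 41.2 mL/min
CrCl ≈ 41 mL/min.
palimycin: 25–64 mL/min → 17% of 300 mg = 51 mg.
temiprofen: 20–59 mL/min → 55% of 500 mg = 275 mg.
Total = 51 + 275 = 326 mg.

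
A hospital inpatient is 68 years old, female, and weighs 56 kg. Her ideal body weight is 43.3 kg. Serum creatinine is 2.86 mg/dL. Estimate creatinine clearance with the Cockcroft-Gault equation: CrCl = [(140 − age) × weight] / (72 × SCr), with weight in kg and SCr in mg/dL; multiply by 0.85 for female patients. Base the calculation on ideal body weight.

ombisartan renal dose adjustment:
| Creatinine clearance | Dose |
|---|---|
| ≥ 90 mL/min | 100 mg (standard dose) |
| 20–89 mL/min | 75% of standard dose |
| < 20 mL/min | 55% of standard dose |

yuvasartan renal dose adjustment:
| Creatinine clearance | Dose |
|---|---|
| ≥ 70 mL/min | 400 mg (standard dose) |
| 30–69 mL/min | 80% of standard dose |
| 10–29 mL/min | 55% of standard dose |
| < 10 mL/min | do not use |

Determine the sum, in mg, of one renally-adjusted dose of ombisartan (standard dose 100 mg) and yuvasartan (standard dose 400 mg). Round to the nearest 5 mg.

CrCl = (140 − 68) × 43.3 / (72 × 2.86) × 0.85 = 3117.6 / 205.92 × 0.85 ≈ 12.9 mL/min
CrCl ≈ 13 mL/min.
ombisartan: < 20 mL/min → 55% of 100 mg = 55 mg.
yuvasartan: 10–29 mL/min → 55% of 400 mg = 220 mg.
Total = 55 + 220 = 275 mg.

275 mg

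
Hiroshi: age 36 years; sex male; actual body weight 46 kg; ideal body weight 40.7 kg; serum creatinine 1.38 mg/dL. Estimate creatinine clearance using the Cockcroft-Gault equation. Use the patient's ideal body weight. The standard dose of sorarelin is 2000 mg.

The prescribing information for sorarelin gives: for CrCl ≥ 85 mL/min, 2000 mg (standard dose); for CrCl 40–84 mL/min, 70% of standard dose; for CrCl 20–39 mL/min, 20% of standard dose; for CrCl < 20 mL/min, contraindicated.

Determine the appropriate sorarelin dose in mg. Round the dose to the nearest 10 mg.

CrCl = (140 − 36) × 40.7 / (72 × 1.38) = 4232.8 / 99.36 ≈ 42.6 mL/min
CrCl ≈ 43 mL/min → bracket 40–84 mL/min.
70% of 2000 mg = 1400 mg

1400 mg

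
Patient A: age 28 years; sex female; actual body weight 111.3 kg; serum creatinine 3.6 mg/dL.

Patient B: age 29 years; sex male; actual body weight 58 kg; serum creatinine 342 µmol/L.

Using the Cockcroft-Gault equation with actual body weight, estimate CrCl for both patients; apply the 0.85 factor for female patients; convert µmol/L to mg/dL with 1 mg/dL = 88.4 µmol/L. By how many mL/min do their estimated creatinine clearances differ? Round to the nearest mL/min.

18 mL/min

Patient A: CrCl = (140 − 28) × 111.3 / (72 × 3.6) × 0.85 = 12465.6 / 259.20 × 0.85 ≈ 40.9 mL/min
Patient B: SCr = 342 / 88.4 = 3.869 mg/dL
Patient B: CrCl = (140 − 29) × 58 / (72 × 3.869) = 6438.0 / 278.57 ≈ 23.1 mL/min
|40.9 − 23.1| = 17.8 mL/min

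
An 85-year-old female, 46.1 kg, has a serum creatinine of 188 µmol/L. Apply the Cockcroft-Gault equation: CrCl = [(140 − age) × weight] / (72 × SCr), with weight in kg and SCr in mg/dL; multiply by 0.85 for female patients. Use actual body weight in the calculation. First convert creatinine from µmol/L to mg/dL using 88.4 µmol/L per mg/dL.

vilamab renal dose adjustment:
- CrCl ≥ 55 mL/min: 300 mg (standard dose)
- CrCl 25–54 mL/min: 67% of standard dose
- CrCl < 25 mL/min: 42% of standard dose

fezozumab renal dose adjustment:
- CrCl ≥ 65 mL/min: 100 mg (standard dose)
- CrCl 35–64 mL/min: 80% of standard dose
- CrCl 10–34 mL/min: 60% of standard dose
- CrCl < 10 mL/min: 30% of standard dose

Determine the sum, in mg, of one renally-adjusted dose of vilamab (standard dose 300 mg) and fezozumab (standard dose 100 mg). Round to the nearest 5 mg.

185 mg

SCr = 188 / 88.4 = 2.127 mg/dL
CrCl = (140 − 85) × 46.1 / (72 × 2.127) × 0.85 = 2535.5 / 153.14 × 0.85 ≈ 14.1 mL/min
CrCl ≈ 14 mL/min.
vilamab: < 25 mL/min → 42% of 300 mg = 126 mg.
fezozumab: 10–34 mL/min → 60% of 100 mg = 60 mg.
Total = 126 + 60 = 186 mg.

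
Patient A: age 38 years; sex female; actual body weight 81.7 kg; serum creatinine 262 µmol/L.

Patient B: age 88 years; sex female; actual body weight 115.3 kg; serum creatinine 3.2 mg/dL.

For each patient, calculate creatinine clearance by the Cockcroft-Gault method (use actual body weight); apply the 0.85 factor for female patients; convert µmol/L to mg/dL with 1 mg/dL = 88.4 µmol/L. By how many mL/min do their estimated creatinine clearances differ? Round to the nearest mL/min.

11 mL/min

Patient A: SCr = 262 / 88.4 = 2.964 mg/dL
Patient A: CrCl = (140 − 38) × 81.7 / (72 × 2.964) × 0.85 = 8333.4 / 213.41 × 0.85 ≈ 33.2 mL/min
Patient B: CrCl = (140 − 88) × 115.3 / (72 × 3.2) × 0.85 = 5995.6 / 230.40 × 0.85 ≈ 22.1 mL/min
|33.2 − 22.1| = 11.1 mL/min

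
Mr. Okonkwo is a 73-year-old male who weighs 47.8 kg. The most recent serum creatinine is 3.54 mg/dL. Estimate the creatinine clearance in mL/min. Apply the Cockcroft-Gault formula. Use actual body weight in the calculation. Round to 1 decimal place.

12.6 mL/min

CrCl = (140 − 73) × 47.8 / (72 × 3.54) = 3202.6 / 254.88 ≈ 12.6 mL/min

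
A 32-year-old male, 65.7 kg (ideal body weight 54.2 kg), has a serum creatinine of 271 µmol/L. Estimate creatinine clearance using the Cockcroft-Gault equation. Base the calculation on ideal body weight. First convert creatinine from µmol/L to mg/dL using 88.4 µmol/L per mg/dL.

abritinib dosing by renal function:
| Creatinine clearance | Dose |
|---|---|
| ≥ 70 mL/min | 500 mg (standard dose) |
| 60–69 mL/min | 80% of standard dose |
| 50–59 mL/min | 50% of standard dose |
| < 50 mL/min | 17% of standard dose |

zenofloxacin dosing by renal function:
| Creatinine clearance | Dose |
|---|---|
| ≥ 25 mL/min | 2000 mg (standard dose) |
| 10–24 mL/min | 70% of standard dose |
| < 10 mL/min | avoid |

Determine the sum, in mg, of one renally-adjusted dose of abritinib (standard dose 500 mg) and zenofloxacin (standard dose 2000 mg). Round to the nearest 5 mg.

SCr = 271 / 88.4 = 3.066 mg/dL
CrCl = (140 − 32) × 54.2 / (72 × 3.066) = 5853.6 / 220.75 ≈ 26.5 mL/min
CrCl ≈ 27 mL/min.
abritinib: < 50 mL/min → 17% of 500 mg = 85 mg.
zenofloxacin: ≥ 25 mL/min → 100% of 2000 mg = 2000 mg.
Total = 85 + 2000 = 2085 mg.

2085 mg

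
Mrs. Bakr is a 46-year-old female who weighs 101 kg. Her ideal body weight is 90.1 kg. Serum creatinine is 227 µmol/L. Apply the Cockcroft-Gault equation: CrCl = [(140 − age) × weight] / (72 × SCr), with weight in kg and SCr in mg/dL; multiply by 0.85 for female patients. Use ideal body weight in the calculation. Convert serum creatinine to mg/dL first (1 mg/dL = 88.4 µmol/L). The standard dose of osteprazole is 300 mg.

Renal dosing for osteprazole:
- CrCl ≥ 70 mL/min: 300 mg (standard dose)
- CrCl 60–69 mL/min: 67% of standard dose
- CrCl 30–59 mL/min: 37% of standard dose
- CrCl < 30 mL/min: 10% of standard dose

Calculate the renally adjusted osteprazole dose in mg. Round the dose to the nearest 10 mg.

SCr = 227 / 88.4 = 2.568 mg/dL
CrCl = (140 − 46) × 90.1 / (72 × 2.568) × 0.85 = 8469.4 / 184.90 × 0.85 ≈ 38.9 mL/min
CrCl ≈ 39 mL/min → bracket 30–59 mL/min.
37% of 300 mg = 111 mg → 110 mg

110 mg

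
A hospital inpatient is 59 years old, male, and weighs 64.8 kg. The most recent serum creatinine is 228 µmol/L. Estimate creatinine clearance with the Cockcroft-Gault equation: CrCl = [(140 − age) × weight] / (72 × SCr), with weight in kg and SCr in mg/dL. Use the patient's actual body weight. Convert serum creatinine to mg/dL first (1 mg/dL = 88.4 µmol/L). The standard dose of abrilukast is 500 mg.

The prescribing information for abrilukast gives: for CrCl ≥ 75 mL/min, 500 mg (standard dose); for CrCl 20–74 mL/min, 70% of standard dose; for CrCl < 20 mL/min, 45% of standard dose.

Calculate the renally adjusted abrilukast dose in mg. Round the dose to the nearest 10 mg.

350 mg

SCr = 228 / 88.4 = 2.579 mg/dL
CrCl = (140 − 59) × 64.8 / (72 × 2.579) = 5248.8 / 185.69 ≈ 28.3 mL/min
CrCl ≈ 28 mL/min → bracket 20–74 mL/min.
70% of 500 mg = 350 mg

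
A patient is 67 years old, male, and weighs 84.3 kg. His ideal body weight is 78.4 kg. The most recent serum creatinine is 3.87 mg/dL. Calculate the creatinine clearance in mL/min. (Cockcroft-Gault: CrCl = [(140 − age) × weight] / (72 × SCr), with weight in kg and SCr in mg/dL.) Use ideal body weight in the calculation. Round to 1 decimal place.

CrCl = (140 − 67) × 78.4 / (72 × 3.87) = 5723.2 / 278.64 ≈ 20.5 mL/min

20.5 mL/min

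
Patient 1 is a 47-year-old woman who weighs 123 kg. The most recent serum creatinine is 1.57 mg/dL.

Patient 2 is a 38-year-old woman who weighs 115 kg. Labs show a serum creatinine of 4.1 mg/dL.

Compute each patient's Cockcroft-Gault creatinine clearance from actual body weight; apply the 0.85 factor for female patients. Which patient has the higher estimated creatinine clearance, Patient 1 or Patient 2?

Patient 1: CrCl = (140 − 47) × 123 / (72 × 1.57) × 0.85 = 11439.0 / 113.04 × 0.85 ≈ 86.0 mL/min
Patient 2: CrCl = (140 − 38) × 115 / (72 × 4.1) × 0.85 = 11730.0 / 295.20 × 0.85 ≈ 33.8 mL/min
86.0 vs 33.8 mL/min → Patient 1 is higher.

Patient 1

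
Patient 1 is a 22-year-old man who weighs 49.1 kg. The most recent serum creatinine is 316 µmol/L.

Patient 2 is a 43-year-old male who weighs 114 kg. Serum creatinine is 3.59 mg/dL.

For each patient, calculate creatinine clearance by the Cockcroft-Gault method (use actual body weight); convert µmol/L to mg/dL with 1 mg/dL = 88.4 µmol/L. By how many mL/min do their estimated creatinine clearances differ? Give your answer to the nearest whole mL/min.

Patient 1: SCr = 316 / 88.4 = 3.575 mg/dL
Patient 1: CrCl = (140 − 22) × 49.1 / (72 × 3.575) = 5793.8 / 257.40 ≈ 22.5 mL/min
Patient 2: CrCl = (140 − 43) × 114 / (72 × 3.59) = 11058.0 / 258.48 ≈ 42.8 mL/min
|22.5 − 42.8| = 20.3 mL/min

20 mL/min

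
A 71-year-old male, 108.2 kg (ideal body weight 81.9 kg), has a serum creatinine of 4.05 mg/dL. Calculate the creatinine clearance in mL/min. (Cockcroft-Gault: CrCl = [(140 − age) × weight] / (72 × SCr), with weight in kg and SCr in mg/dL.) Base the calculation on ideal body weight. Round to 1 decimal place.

CrCl = (140 − 71) × 81.9 / (72 × 4.05) = 5651.1 / 291.60 ≈ 19.4 mL/min

19.4 mL/min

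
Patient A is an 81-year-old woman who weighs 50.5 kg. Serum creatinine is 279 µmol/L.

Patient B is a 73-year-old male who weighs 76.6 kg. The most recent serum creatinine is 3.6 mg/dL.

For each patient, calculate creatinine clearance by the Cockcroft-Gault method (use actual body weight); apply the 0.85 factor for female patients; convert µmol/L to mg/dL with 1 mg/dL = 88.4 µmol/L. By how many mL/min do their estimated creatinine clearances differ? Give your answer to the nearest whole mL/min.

9 mL/min

Patient A: SCr = 279 / 88.4 = 3.156 mg/dL
Patient A: CrCl = (140 − 81) × 50.5 / (72 × 3.156) × 0.85 = 2979.5 / 227.23 × 0.85 ≈ 11.1 mL/min
Patient B: CrCl = (140 − 73) × 76.6 / (72 × 3.6) = 5132.2 / 259.20 ≈ 19.8 mL/min
|11.1 − 19.8| = 8.7 mL/min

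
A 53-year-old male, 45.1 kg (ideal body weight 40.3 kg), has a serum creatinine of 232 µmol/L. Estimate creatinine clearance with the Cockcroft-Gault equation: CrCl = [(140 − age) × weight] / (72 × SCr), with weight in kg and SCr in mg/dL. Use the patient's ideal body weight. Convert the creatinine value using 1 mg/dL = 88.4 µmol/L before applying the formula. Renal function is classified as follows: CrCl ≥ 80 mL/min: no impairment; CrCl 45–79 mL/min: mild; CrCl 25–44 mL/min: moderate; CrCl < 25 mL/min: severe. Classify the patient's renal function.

SCr = 232 / 88.4 = 2.624 mg/dL
CrCl = (140 − 53) × 40.3 / (72 × 2.624) = 3506.1 / 188.93 ≈ 18.6 mL/min
19 mL/min falls in the 'severe' range.

severe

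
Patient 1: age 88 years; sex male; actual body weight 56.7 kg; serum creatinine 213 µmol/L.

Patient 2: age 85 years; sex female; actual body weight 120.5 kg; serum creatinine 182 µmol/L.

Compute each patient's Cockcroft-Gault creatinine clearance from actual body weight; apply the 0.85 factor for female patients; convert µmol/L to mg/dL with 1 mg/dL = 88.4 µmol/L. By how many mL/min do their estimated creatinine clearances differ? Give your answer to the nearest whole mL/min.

Patient 1: SCr = 213 / 88.4 = 2.41 mg/dL
Patient 1: CrCl = (140 − 88) × 56.7 / (72 × 2.41) = 2948.4 / 173.52 ≈ 17.0 mL/min
Patient 2: SCr = 182 / 88.4 = 2.059 mg/dL
Patient 2: CrCl = (140 − 85) × 120.5 / (72 × 2.059) × 0.85 = 6627.5 / 148.25 × 0.85 ≈ 38.0 mL/min
|17.0 − 38.0| = 21.0 mL/min

21 mL/min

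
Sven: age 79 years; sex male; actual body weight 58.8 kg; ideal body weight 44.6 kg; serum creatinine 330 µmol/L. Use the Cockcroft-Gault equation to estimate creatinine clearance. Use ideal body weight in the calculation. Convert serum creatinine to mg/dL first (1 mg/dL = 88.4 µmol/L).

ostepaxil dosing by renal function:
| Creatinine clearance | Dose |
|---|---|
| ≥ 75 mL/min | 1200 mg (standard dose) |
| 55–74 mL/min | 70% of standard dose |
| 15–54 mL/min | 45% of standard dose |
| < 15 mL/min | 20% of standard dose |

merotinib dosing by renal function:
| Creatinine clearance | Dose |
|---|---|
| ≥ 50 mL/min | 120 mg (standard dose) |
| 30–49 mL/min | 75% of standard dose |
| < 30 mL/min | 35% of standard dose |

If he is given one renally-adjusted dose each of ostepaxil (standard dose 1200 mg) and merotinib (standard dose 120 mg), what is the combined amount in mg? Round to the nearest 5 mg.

SCr = 330 / 88.4 = 3.733 mg/dL
CrCl = (140 − 79) × 44.6 / (72 × 3.733) = 2720.6 / 268.78 ≈ 10.1 mL/min
CrCl ≈ 10 mL/min.
ostepaxil: < 15 mL/min → 20% of 1200 mg = 240 mg.
merotinib: < 30 mL/min → 35% of 120 mg = 42 mg.
Total = 240 + 42 = 282 mg.

280 mg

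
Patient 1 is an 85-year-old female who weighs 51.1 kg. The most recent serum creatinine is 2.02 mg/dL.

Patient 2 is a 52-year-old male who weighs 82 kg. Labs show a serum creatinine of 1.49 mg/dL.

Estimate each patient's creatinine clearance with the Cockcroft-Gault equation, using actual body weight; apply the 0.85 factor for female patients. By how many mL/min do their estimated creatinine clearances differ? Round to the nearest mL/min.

Patient 1: CrCl = (140 − 85) × 51.1 / (72 × 2.02) × 0.85 = 2810.5 / 145.44 × 0.85 ≈ 16.4 mL/min
Patient 2: CrCl = (140 − 52) × 82 / (72 × 1.49) = 7216.0 / 107.28 ≈ 67.3 mL/min
|16.4 − 67.3| = 50.9 mL/min

51 mL/min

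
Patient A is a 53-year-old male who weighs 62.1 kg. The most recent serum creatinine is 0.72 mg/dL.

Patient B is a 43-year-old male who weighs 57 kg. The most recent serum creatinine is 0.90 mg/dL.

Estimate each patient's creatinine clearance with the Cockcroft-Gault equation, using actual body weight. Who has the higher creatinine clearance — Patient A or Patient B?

Patient A: CrCl = (140 − 53) × 62.1 / (72 × 0.72) = 5402.7 / 51.84 ≈ 104.2 mL/min
Patient B: CrCl = (140 − 43) × 57 / (72 × 0.9) = 5529.0 / 64.80 ≈ 85.3 mL/min
104.2 vs 85.3 mL/min → Patient A is higher.

Patient A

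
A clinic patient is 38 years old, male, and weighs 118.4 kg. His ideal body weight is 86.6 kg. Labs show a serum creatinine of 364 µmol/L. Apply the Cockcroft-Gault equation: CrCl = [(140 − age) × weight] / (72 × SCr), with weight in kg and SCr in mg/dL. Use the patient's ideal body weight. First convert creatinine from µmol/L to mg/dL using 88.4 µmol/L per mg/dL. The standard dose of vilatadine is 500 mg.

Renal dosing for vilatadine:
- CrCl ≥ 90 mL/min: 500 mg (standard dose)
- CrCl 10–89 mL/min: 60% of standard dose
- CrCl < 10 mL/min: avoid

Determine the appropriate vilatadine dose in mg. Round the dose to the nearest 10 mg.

300 mg

SCr = 364 / 88.4 = 4.118 mg/dL
CrCl = (140 − 38) × 86.6 / (72 × 4.118) = 8833.2 / 296.50 ≈ 29.8 mL/min
CrCl ≈ 30 mL/min → bracket 10–89 mL/min.
60% of 500 mg = 300 mg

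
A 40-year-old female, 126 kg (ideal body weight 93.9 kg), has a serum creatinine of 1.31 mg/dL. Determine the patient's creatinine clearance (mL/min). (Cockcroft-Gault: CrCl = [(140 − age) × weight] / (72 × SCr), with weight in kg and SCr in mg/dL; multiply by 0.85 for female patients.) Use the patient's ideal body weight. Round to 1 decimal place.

CrCl = (140 − 40) × 93.9 / (72 × 1.31) × 0.85 = 9390.0 / 94.32 × 0.85 ≈ 84.6 mL/min

84.6 mL/min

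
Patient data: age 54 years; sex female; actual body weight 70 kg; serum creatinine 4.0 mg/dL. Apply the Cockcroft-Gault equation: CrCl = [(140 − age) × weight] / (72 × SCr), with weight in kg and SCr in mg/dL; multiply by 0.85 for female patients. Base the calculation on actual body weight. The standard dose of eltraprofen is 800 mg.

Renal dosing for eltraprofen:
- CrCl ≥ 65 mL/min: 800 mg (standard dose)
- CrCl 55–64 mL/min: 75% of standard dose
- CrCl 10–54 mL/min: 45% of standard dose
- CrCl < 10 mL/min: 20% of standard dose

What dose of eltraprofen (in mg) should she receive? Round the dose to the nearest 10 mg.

CrCl = (140 − 54) × 70 / (72 × 4) × 0.85 = 6020.0 / 288.00 × 0.85 ≈ 17.8 mL/min
CrCl ≈ 18 mL/min → bracket 10–54 mL/min.
45% of 800 mg = 360 mg

360 mg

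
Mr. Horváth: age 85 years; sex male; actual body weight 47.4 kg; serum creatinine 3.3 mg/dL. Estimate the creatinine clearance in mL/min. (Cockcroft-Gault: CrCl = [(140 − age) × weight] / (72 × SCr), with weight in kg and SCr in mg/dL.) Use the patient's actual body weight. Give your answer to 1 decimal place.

CrCl = (140 − 85) × 47.4 / (72 × 3.3) = 2607.0 / 237.60 ≈ 11.0 mL/min

11.0 mL/min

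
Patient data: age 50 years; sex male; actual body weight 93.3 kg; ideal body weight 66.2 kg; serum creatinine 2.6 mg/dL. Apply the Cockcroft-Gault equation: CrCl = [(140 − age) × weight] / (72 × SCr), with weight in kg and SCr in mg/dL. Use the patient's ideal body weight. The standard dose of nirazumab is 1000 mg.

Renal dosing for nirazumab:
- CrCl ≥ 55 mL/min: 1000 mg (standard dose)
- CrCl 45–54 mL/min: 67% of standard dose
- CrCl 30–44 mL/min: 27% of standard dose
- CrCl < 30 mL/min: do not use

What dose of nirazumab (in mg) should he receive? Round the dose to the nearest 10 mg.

270 mg

CrCl = (140 − 50) × 66.2 / (72 × 2.6) = 5958.0 / 187.20 ≈ 31.8 mL/min
CrCl ≈ 32 mL/min → bracket 30–44 mL/min.
27% of 1000 mg = 270 mg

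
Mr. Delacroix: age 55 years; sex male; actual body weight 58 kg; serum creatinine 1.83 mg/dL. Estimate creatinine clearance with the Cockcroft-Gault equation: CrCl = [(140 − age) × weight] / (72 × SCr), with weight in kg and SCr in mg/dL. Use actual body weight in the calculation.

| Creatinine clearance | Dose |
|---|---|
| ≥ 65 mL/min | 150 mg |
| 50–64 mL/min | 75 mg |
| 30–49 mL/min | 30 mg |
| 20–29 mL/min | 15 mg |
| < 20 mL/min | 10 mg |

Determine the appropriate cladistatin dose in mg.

CrCl = (140 − 55) × 58 / (72 × 1.83) = 4930.0 / 131.76 ≈ 37.4 mL/min
CrCl ≈ 37 mL/min → bracket 30–49 mL/min.
Dose for this bracket: 30 mg.

30 mg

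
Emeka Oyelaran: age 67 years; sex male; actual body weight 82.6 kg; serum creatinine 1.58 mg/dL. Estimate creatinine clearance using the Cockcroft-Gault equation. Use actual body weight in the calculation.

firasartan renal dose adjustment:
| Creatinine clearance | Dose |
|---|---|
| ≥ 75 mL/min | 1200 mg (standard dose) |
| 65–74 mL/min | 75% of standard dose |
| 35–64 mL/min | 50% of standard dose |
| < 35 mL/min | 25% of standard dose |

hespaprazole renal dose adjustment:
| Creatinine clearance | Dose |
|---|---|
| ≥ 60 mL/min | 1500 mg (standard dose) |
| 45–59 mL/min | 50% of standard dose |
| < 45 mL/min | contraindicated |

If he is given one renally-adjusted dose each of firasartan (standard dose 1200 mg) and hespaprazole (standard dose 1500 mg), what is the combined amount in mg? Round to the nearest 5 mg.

CrCl = (140 − 67) × 82.6 / (72 × 1.58) = 6029.8 / 113.76 ≈ 53.0 mL/min
CrCl ≈ 53 mL/min.
firasartan: 35–64 mL/min → 50% of 1200 mg = 600 mg.
hespaprazole: 45–59 mL/min → 50% of 1500 mg = 750 mg.
Total = 600 + 750 = 1350 mg.

1350 mg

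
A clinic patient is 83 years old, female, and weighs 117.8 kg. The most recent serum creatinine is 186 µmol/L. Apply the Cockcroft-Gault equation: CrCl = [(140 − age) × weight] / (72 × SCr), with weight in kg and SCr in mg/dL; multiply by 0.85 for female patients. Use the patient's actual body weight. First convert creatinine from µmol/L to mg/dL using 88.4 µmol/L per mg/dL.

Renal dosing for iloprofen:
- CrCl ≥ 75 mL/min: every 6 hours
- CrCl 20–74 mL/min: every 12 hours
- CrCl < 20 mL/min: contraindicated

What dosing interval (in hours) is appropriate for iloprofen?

every 12 hours

SCr = 186 / 88.4 = 2.104 mg/dL
CrCl = (140 − 83) × 117.8 / (72 × 2.104) × 0.85 = 6714.6 / 151.49 × 0.85 ≈ 37.7 mL/min
CrCl ≈ 38 mL/min → bracket 20–74 mL/min → every 12 hours.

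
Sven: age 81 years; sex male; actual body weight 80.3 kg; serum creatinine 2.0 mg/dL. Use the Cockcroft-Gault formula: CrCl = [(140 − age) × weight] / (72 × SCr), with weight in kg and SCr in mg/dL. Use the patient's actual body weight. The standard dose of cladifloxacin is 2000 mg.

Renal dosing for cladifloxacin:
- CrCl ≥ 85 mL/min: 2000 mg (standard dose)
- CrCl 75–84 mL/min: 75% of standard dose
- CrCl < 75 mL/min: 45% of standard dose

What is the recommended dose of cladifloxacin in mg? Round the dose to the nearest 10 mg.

CrCl = (140 − 81) × 80.3 / (72 × 2) = 4737.7 / 144.00 ≈ 32.9 mL/min
CrCl ≈ 33 mL/min → bracket < 75 mL/min.
45% of 2000 mg = 900 mg

900 mg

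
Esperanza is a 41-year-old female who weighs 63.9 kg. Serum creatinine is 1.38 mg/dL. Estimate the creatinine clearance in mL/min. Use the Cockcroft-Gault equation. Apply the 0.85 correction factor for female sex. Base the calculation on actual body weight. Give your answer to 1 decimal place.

54.1 mL/min

CrCl = (140 − 41) × 63.9 / (72 × 1.38) × 0.85 = 6326.1 / 99.36 × 0.85 ≈ 54.1 mL/min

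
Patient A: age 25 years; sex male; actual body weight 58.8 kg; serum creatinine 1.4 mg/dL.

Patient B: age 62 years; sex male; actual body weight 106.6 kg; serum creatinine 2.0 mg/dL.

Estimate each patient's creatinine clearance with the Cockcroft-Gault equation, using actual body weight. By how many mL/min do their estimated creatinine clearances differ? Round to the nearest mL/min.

Patient A: CrCl = (140 − 25) × 58.8 / (72 × 1.4) = 6762.0 / 100.80 ≈ 67.1 mL/min
Patient B: CrCl = (140 − 62) × 106.6 / (72 × 2) = 8314.8 / 144.00 ≈ 57.7 mL/min
|67.1 − 57.7| = 9.4 mL/min

9 mL/min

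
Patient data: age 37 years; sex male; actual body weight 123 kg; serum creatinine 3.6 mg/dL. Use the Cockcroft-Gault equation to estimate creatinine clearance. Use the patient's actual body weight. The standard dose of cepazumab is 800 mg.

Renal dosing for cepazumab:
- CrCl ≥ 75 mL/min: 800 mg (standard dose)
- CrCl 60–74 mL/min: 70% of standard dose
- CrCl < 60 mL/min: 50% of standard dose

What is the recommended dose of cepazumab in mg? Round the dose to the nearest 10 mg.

CrCl = (140 − 37) × 123 / (72 × 3.6) = 12669.0 / 259.20 ≈ 48.9 mL/min
CrCl ≈ 49 mL/min → bracket < 60 mL/min.
50% of 800 mg = 400 mg

400 mg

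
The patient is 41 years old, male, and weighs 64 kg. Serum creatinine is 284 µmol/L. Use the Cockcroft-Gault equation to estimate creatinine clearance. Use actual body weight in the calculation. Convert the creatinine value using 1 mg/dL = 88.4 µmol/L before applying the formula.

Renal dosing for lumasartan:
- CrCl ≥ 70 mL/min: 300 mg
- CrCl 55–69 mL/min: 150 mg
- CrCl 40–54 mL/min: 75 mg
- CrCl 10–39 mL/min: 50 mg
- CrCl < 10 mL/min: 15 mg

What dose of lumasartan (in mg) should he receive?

50 mg

SCr = 284 / 88.4 = 3.213 mg/dL
CrCl = (140 − 41) × 64 / (72 × 3.213) = 6336.0 / 231.34 ≈ 27.4 mL/min
CrCl ≈ 27 mL/min → bracket 10–39 mL/min.
Dose for this bracket: 50 mg.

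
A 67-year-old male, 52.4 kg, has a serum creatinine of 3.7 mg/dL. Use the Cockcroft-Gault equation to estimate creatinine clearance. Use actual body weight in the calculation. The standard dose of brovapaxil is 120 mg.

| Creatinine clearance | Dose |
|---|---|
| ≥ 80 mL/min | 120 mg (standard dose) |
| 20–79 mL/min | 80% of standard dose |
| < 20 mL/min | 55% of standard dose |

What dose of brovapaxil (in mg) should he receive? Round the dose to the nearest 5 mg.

65 mg

CrCl = (140 − 67) × 52.4 / (72 × 3.7) = 3825.2 / 266.40 ≈ 14.4 mL/min
CrCl ≈ 14 mL/min → bracket < 20 mL/min.
55% of 120 mg = 66 mg → 65 mg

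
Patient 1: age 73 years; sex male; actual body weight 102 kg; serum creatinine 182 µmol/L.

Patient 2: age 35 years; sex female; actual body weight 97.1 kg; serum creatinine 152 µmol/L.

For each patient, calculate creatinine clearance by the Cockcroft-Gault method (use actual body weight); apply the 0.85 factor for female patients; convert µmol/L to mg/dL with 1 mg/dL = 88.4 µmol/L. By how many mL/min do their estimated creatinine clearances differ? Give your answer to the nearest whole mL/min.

Patient 1: SCr = 182 / 88.4 = 2.059 mg/dL
Patient 1: CrCl = (140 − 73) × 102 / (72 × 2.059) = 6834.0 / 148.25 ≈ 46.1 mL/min
Patient 2: SCr = 152 / 88.4 = 1.719 mg/dL
Patient 2: CrCl = (140 − 35) × 97.1 / (72 × 1.719) × 0.85 = 10195.5 / 123.77 × 0.85 ≈ 70.0 mL/min
|46.1 − 70.0| = 23.9 mL/min

24 mL/min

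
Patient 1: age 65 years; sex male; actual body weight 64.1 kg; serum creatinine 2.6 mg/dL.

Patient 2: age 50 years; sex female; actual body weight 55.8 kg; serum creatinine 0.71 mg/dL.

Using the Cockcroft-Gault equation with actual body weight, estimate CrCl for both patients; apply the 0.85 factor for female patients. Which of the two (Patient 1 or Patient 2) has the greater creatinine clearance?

Patient 1: CrCl = (140 − 65) × 64.1 / (72 × 2.6) = 4807.5 / 187.20 ≈ 25.7 mL/min
Patient 2: CrCl = (140 − 50) × 55.8 / (72 × 0.71) × 0.85 = 5022.0 / 51.12 × 0.85 ≈ 83.5 mL/min
25.7 vs 83.5 mL/min → Patient 2 is higher.

Patient 2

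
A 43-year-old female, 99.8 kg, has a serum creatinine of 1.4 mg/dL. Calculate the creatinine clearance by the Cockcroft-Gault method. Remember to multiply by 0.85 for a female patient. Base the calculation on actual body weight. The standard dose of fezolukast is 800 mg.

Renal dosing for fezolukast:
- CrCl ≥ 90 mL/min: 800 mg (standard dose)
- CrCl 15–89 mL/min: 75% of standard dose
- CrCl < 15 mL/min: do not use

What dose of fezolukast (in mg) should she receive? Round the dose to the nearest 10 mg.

CrCl = (140 − 43) × 99.8 / (72 × 1.4) × 0.85 = 9680.6 / 100.80 × 0.85 ≈ 81.6 mL/min
CrCl ≈ 82 mL/min → bracket 15–89 mL/min.
75% of 800 mg = 600 mg

600 mg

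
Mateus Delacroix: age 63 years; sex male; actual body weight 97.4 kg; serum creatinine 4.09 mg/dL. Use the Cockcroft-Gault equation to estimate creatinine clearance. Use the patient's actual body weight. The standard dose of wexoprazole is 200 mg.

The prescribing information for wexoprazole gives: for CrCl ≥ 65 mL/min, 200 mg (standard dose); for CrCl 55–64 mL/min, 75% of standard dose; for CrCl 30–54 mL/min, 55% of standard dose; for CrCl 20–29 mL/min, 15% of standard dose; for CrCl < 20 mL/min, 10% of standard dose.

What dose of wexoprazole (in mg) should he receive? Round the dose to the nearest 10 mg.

CrCl = (140 − 63) × 97.4 / (72 × 4.09) = 7499.8 / 294.48 ≈ 25.5 mL/min
CrCl ≈ 25 mL/min → bracket 20–29 mL/min.
15% of 200 mg = 30 mg

30 mg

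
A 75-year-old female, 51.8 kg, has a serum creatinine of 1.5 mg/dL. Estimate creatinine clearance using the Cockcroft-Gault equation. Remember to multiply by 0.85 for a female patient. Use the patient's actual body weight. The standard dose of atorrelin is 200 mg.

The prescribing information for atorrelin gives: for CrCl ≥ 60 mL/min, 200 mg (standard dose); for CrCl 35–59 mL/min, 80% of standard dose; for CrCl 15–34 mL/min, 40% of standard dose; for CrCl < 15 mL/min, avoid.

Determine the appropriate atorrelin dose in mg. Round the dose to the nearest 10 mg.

CrCl = (140 − 75) × 51.8 / (72 × 1.5) × 0.85 = 3367.0 / 108.00 × 0.85 ≈ 26.5 mL/min
CrCl ≈ 26 mL/min → bracket 15–34 mL/min.
40% of 200 mg = 80 mg

80 mg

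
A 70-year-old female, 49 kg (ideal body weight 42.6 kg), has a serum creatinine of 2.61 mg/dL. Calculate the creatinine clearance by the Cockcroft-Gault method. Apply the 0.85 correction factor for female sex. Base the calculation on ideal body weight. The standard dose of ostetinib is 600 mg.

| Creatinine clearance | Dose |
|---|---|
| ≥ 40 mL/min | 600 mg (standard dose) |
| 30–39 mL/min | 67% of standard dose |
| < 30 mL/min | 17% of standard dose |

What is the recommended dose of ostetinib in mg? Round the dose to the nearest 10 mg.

CrCl = (140 − 70) × 42.6 / (72 × 2.61) × 0.85 = 2982.0 / 187.92 × 0.85 ≈ 13.5 mL/min
CrCl ≈ 13 mL/min → bracket < 30 mL/min.
17% of 600 mg = 102 mg → 100 mg

100 mg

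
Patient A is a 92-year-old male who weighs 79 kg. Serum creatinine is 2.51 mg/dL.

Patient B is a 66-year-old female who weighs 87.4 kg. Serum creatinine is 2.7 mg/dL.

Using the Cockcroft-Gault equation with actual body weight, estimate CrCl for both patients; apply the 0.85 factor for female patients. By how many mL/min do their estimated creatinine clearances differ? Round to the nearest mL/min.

Patient A: CrCl = (140 − 92) × 79 / (72 × 2.51) = 3792.0 / 180.72 ≈ 21.0 mL/min
Patient B: CrCl = (140 − 66) × 87.4 / (72 × 2.7) × 0.85 = 6467.6 / 194.40 × 0.85 ≈ 28.3 mL/min
|21.0 − 28.3| = 7.3 mL/min

7 mL/min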